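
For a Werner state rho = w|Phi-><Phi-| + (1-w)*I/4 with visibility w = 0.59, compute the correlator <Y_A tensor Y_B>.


|Phi-> = (|00> - |11>)/sqrt(2)
For the pure Bell state, <Y_A Y_B> = +1 (Bell-state Pauli correlator).
The maximally-mixed part I/4 has tr(I/4 * P tensor P) = 0 for any traceless Pauli P.
So <Y_A Y_B>_rho = w * (+1) + (1 - w) * 0
= 0.59 * (+1)
= 0.5900

0.5900


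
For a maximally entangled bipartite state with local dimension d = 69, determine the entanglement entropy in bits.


For a maximally entangled state in d x d:
S = log2(d) = log2(69)
= 6.1085

6.1085


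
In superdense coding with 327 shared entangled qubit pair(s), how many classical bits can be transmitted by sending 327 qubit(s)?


Superdense coding allows 2 classical bits per shared entangled pair.
327 pair(s) -> 2 * 327 = 654 classical bits

654


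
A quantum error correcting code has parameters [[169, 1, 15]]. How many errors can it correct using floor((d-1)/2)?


Code parameters: [[169, 1, 15]], distance d = 15.
Number of correctable errors = floor((d-1)/2)
= floor((15 - 1)/2)
= floor(14/2)
= 7

7


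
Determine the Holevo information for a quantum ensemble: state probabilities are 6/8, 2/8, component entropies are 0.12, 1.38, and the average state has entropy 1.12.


chi = S(rho) - sum_i p_i * S(rho_i)
Weighted entropy = 6/8 * 0.12 + 2/8 * 1.38
= 0.4350
chi = 1.12 - 0.4350
= 0.6850

0.6850


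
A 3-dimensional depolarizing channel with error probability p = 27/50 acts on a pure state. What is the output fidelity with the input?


F = (1-p) + p/d
= (1 - 0.5400) + 0.5400/3
= 0.4600 + 0.1800
= 0.6400

0.6400


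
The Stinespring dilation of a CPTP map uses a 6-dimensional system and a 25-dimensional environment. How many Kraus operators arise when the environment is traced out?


Tracing out the environment in an orthonormal basis {|i>_E} gives Kraus operators K_i = <i|_E U |0>_E.
Number of Kraus operators = dim(H_env) = d_env
= 25

25


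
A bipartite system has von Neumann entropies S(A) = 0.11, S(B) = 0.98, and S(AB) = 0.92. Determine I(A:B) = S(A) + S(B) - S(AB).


I(A:B) = S(A) + S(B) - S(AB)
= 0.11 + 0.98 - 0.92
= 0.1700

0.1700


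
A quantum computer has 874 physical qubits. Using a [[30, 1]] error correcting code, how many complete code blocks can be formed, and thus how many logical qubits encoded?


Each code block uses 30 physical qubits for 1 logical qubit(s).
Number of complete blocks = floor(874 / 30) = 29
Logical qubits = 29 * 1
= 29

29


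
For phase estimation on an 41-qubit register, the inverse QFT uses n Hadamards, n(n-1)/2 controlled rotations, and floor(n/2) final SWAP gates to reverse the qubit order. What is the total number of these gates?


Hadamard gates: 41
Controlled rotations: n*(n-1)/2 = 41*40/2 = 820
SWAP gates: floor(n/2) = floor(41/2) = 20
Total = 41 + 820 + 20
= 881

881


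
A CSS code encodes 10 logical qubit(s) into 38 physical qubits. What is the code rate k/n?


Code rate R = k/n
= 10/38
= 0.2632

0.2632


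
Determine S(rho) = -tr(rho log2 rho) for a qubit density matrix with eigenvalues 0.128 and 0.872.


S = -p*log2(p) - (1-p)*log2(1-p)
p = 0.1280, 1-p = 0.8720
= -0.1280 * log2(0.1280) - 0.8720 * log2(0.8720)
= -(-0.3796) - (-0.1723)
= 0.5519

0.5519


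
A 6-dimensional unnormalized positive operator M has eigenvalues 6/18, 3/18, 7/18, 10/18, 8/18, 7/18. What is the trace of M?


tr(M) = sum of eigenvalues
= 6/18 + 3/18 + 7/18 + 10/18 + 8/18 + 7/18
= 41/18
= 2.2778

2.2778


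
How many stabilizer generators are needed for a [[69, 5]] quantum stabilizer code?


For an [[n,k]] stabilizer code:
Number of stabilizer generators = n - k
= 69 - 5
= 64

64


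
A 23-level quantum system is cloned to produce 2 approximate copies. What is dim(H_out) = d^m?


Output space = H^(tensor 2) where dim(H) = 23
dim = 23^2
= 529

529


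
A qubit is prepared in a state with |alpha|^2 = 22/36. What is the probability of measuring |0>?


|alpha|^2 = 22/36 = 0.6111
|beta|^2 = 1 - 22/36 = 14/36 = 0.3889
P(|0>) = |alpha|^2 = 0.6111

0.6111


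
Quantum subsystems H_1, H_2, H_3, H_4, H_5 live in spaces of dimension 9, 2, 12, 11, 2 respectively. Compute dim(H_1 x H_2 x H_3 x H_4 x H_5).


dim(H_1 x H_2 x H_3 x H_4 x H_5) = 9 * 2 * 12 * 11 * 2
= 18 * 12 * 11 * 2
= 216 * 11 * 2
= 2376 * 2
= 4752

4752


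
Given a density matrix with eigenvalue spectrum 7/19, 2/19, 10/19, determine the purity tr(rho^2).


tr(rho^2) = sum of eigenvalues squared
= (7/19)^2 + (2/19)^2 + (10/19)^2
= (49 + 4 + 100) / 361
= 153/361
= 0.4238

0.4238


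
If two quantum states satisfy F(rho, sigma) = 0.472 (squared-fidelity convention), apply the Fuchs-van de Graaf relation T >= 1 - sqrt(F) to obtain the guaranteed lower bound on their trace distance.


Fuchs-van de Graaf (squared-fidelity convention): 1 - sqrt(F) <= T <= sqrt(1 - F).
Lower bound: T >= 1 - sqrt(F)
sqrt(F) = sqrt(0.472) = 0.6870
T >= 1 - 0.6870
T >= 0.3130

0.3130


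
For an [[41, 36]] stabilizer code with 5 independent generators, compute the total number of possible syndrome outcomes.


Each stabilizer generator gives a binary (+1 or -1) measurement outcome.
With 5 independent generators:
Total syndromes = 2^5
= 32

32


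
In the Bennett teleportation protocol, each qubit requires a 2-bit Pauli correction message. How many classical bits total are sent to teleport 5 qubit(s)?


Quantum teleportation requires 2 classical bits per qubit teleported.
5 qubit(s) -> 2 * 5 = 10 classical bits

10


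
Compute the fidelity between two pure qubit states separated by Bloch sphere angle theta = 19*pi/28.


For states separated by angle theta on Bloch sphere:
F = cos^2(theta/2)
theta = 19*pi/28 = 2.1318
theta/2 = 1.0659
cos(theta/2) = 0.4837
F = 0.2340

0.2340


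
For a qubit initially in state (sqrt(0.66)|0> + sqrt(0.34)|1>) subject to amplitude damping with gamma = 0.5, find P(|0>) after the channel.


For amplitude damping with parameter gamma on state sqrt(a)|0> + sqrt(b)|1>:
alpha^2 = 0.66, beta^2 = 0.34
P(|0>) = alpha^2 + gamma * beta^2
= 0.66 + 0.5 * 0.34
= 0.66 + 0.1700
= 0.8300

0.8300


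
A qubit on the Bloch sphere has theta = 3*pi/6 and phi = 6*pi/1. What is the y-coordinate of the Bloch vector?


theta = 1.5708, phi = 18.8496
r_y = sin(theta)*sin(phi) = 1.0000 * 0.0000
r_y = 0.0000

0.0000


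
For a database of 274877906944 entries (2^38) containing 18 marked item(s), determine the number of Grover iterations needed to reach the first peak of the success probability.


After j Grover iterations the success probability is P(j) = sin^2((2j+1)*theta), where sin(theta) = sqrt(k/N).
N = 2^38 = 274877906944, k = 18
sin(theta) = sqrt(k/N) = 8.092194914e-06
theta = arcsin(sqrt(k/N)) = 8.092194914e-06 rad
P(j) reaches its first maximum when (2j+1)*theta is as close as possible to pi/2, i.e. j = round(pi/(4*theta) - 1/2).
pi/(4*theta) - 1/2 = 97055.7587
(For comparison, the common estimate pi/4 * sqrt(N/k) = 97056.2587; the exact maximiser is used here.)
Optimal iterations = 97056

97056


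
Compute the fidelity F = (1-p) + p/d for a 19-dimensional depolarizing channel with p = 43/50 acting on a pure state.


F = (1-p) + p/d
= (1 - 0.8600) + 0.8600/19
= 0.1400 + 0.0453
= 0.1853

0.1853


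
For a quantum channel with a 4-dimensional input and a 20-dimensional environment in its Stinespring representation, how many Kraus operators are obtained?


Tracing out the environment in an orthonormal basis {|i>_E} gives Kraus operators K_i = <i|_E U |0>_E.
Number of Kraus operators = dim(H_env) = d_env
= 20

20


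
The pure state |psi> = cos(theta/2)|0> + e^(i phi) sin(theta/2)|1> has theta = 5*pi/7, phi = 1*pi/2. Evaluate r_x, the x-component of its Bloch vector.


theta = 2.2440, phi = 1.5708
r_x = sin(theta)*cos(phi) = 0.7818 * 0.0000
r_x = 0.0000

0.0000


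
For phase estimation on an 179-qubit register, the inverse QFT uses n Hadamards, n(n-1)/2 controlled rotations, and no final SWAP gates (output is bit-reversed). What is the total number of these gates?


Hadamard gates: 179
Controlled rotations: n*(n-1)/2 = 179*178/2 = 15931
SWAP gates: 0 (omitted)
Total = 179 + 15931
= 16110

16110


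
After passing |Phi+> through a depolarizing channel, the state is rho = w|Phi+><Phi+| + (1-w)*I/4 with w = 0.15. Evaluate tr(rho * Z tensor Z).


|Phi+> = (|00> + |11>)/sqrt(2)
For the pure Bell state, <Z_A Z_B> = +1 (Bell-state Pauli correlator).
The maximally-mixed part I/4 has tr(I/4 * P tensor P) = 0 for any traceless Pauli P.
So <Z_A Z_B>_rho = w * (+1) + (1 - w) * 0
= 0.15 * (+1)
= 0.1500

0.1500


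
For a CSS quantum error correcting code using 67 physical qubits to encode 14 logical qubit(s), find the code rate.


Code rate R = k/n
= 14/67
= 0.2090

0.2090


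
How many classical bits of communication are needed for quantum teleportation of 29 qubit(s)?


Quantum teleportation requires 2 classical bits per qubit teleported.
29 qubit(s) -> 2 * 29 = 58 classical bits

58


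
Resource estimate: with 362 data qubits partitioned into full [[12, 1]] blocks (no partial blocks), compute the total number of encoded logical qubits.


Each code block uses 12 physical qubits for 1 logical qubit(s).
Number of complete blocks = floor(362 / 12) = 30
Logical qubits = 30 * 1
= 30

30


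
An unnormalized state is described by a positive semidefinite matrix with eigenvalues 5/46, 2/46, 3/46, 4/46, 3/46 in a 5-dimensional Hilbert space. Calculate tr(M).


tr(M) = sum of eigenvalues
= 5/46 + 2/46 + 3/46 + 4/46 + 3/46
= 17/46
= 0.3696

0.3696


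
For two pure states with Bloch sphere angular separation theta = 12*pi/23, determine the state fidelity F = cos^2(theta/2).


For states separated by angle theta on Bloch sphere:
F = cos^2(theta/2)
theta = 12*pi/23 = 1.6391
theta/2 = 0.8195
cos(theta/2) = 0.6826
F = 0.4659

0.4659


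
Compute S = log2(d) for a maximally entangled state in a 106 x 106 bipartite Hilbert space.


For a maximally entangled state in d x d:
S = log2(d) = log2(106)
= 6.7279

6.7279


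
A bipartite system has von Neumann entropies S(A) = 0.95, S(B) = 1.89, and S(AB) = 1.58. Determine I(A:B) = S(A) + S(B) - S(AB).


I(A:B) = S(A) + S(B) - S(AB)
= 0.95 + 1.89 - 1.58
= 1.2600

1.2600


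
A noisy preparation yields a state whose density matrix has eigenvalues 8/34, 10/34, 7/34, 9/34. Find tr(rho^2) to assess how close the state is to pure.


tr(rho^2) = sum of eigenvalues squared
= (8/34)^2 + (10/34)^2 + (7/34)^2 + (9/34)^2
= (64 + 100 + 49 + 81) / 1156
= 294/1156
= 0.2543

0.2543


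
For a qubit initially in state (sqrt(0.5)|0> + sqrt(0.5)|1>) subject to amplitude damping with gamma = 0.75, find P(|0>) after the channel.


For amplitude damping with parameter gamma on state sqrt(a)|0> + sqrt(b)|1>:
alpha^2 = 0.5, beta^2 = 0.5
P(|0>) = alpha^2 + gamma * beta^2
= 0.5 + 0.75 * 0.5
= 0.5 + 0.3750
= 0.8750

0.8750


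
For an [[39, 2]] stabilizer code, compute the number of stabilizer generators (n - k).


For an [[n,k]] stabilizer code:
Number of stabilizer generators = n - k
= 39 - 2
= 37

37


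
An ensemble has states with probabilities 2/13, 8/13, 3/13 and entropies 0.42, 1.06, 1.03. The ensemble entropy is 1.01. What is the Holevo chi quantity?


chi = S(rho) - sum_i p_i * S(rho_i)
Weighted entropy = 2/13 * 0.42 + 8/13 * 1.06 + 3/13 * 1.03
= 0.9546
chi = 1.01 - 0.9546
= 0.0554

0.0554


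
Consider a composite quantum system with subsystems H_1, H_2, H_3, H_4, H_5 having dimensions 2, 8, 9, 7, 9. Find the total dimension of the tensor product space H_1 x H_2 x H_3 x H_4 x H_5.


dim(H_1 x H_2 x H_3 x H_4 x H_5) = 2 * 8 * 9 * 7 * 9
= 16 * 9 * 7 * 9
= 144 * 7 * 9
= 1008 * 9
= 9072

9072


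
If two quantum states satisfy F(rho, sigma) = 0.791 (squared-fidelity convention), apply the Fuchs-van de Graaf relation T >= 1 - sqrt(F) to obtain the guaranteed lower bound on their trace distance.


Fuchs-van de Graaf (squared-fidelity convention): 1 - sqrt(F) <= T <= sqrt(1 - F).
Lower bound: T >= 1 - sqrt(F)
sqrt(F) = sqrt(0.791) = 0.8894
T >= 1 - 0.8894
T >= 0.1106

0.1106


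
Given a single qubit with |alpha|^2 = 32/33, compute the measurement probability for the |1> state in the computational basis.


|alpha|^2 = 32/33 = 0.9697
|beta|^2 = 1 - 32/33 = 1/33 = 0.0303
P(|1>) = |beta|^2 = 0.0303

0.0303


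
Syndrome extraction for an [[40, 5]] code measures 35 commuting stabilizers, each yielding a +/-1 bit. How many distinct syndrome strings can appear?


Each stabilizer generator gives a binary (+1 or -1) measurement outcome.
With 35 independent generators:
Total syndromes = 2^35
= 34359738368

34359738368


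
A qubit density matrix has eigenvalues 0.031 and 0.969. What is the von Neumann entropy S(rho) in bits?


S = -p*log2(p) - (1-p)*log2(1-p)
p = 0.0310, 1-p = 0.9690
= -0.0310 * log2(0.0310) - 0.9690 * log2(0.9690)
= -(-0.1554) - (-0.0440)
= 0.1994

0.1994


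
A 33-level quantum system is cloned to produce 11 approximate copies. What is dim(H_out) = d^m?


Output space = H^(tensor 11) where dim(H) = 33
dim = 33^11
= 1089 (after 2 factors)
= 35937 (after 3 factors)
= 1185921 (after 4 factors)
= 39135393 (after 5 factors)
= 1291467969 (after 6 factors)
= 42618442977 (after 7 factors)
= 1406408618241 (after 8 factors)
= 46411484401953 (after 9 factors)
= 1531578985264449 (after 10 factors)
= 50542106513726817 (after 11 factors)
= 50542106513726817

50542106513726817


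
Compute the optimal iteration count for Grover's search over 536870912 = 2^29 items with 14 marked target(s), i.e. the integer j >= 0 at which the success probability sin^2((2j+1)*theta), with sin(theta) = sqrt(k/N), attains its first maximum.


After j Grover iterations the success probability is P(j) = sin^2((2j+1)*theta), where sin(theta) = sqrt(k/N).
N = 2^29 = 536870912, k = 14
sin(theta) = sqrt(k/N) = 0.0001614838447
theta = arcsin(sqrt(k/N)) = 0.0001614838454 rad
P(j) reaches its first maximum when (2j+1)*theta is as close as possible to pi/2, i.e. j = round(pi/(4*theta) - 1/2).
pi/(4*theta) - 1/2 = 4863.1330
(For comparison, the common estimate pi/4 * sqrt(N/k) = 4863.6330; the exact maximiser is used here.)
Optimal iterations = 4863

4863


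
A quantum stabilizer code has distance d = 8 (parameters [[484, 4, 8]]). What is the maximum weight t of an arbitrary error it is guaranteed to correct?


Code parameters: [[484, 4, 8]], distance d = 8.
Number of correctable errors = floor((d-1)/2)
= floor((8 - 1)/2)
= floor(7/2)
= 3

3


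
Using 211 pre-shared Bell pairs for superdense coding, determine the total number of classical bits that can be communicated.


Superdense coding allows 2 classical bits per shared entangled pair.
211 pair(s) -> 2 * 211 = 422 classical bits

422


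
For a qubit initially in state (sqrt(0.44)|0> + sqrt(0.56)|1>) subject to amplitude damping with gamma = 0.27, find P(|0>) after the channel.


For amplitude damping with parameter gamma on state sqrt(a)|0> + sqrt(b)|1>:
alpha^2 = 0.44, beta^2 = 0.56
P(|0>) = alpha^2 + gamma * beta^2
= 0.44 + 0.27 * 0.56
= 0.44 + 0.1512
= 0.5912

0.5912


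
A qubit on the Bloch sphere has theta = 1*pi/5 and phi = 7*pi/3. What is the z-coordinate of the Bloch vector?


theta = 0.6283, phi = 7.3304
r_z = cos(theta) = 0.8090

0.8090


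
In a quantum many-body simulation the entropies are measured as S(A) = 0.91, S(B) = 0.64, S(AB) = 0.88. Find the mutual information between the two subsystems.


I(A:B) = S(A) + S(B) - S(AB)
= 0.91 + 0.64 - 0.88
= 0.6700

0.6700


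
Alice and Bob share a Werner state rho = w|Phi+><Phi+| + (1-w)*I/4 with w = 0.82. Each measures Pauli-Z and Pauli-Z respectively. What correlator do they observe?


|Phi+> = (|00> + |11>)/sqrt(2)
For the pure Bell state, <Z_A Z_B> = +1 (Bell-state Pauli correlator).
The maximally-mixed part I/4 has tr(I/4 * P tensor P) = 0 for any traceless Pauli P.
So <Z_A Z_B>_rho = w * (+1) + (1 - w) * 0
= 0.82 * (+1)
= 0.8200

0.8200


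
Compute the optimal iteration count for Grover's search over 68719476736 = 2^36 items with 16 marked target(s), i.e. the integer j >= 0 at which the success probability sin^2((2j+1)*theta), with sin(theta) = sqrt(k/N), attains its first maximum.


After j Grover iterations the success probability is P(j) = sin^2((2j+1)*theta), where sin(theta) = sqrt(k/N).
N = 2^36 = 68719476736, k = 16
sin(theta) = sqrt(k/N) = 1.525878906e-05
theta = arcsin(sqrt(k/N)) = 1.525878906e-05 rad
P(j) reaches its first maximum when (2j+1)*theta is as close as possible to pi/2, i.e. j = round(pi/(4*theta) - 1/2).
pi/(4*theta) - 1/2 = 51471.3540
(For comparison, the common estimate pi/4 * sqrt(N/k) = 51471.8540; the exact maximiser is used here.)
Optimal iterations = 51471

51471


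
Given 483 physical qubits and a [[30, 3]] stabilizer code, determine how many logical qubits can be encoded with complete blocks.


Each code block uses 30 physical qubits for 3 logical qubit(s).
Number of complete blocks = floor(483 / 30) = 16
Logical qubits = 16 * 3
= 48

48


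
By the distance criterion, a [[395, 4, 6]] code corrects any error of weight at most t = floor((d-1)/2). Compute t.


Code parameters: [[395, 4, 6]], distance d = 6.
Number of correctable errors = floor((d-1)/2)
= floor((6 - 1)/2)
= floor(5/2)
= 2

2


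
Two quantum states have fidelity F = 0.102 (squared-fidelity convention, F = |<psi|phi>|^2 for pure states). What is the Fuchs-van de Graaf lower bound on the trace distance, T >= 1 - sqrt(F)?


Fuchs-van de Graaf (squared-fidelity convention): 1 - sqrt(F) <= T <= sqrt(1 - F).
Lower bound: T >= 1 - sqrt(F)
sqrt(F) = sqrt(0.102) = 0.3194
T >= 1 - 0.3194
T >= 0.6806

0.6806


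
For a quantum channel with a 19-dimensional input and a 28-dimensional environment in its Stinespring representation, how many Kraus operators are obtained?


Tracing out the environment in an orthonormal basis {|i>_E} gives Kraus operators K_i = <i|_E U |0>_E.
Number of Kraus operators = dim(H_env) = d_env
= 28

28


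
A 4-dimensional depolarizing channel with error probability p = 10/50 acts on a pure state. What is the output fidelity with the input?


F = (1-p) + p/d
= (1 - 0.2000) + 0.2000/4
= 0.8000 + 0.0500
= 0.8500

0.8500


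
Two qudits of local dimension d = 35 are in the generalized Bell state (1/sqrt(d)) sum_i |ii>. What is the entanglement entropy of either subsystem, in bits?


For a maximally entangled state in d x d:
S = log2(d) = log2(35)
= 5.1293

5.1293


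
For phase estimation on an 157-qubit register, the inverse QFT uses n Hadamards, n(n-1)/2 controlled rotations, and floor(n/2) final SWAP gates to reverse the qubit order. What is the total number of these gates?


Hadamard gates: 157
Controlled rotations: n*(n-1)/2 = 157*156/2 = 12246
SWAP gates: floor(n/2) = floor(157/2) = 78
Total = 157 + 12246 + 78
= 12481

12481


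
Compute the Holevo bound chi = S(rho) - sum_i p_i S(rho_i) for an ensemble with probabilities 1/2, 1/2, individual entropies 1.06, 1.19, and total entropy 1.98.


chi = S(rho) - sum_i p_i * S(rho_i)
Weighted entropy = 1/2 * 1.06 + 1/2 * 1.19
= 1.1250
chi = 1.98 - 1.1250
= 0.8550

0.8550


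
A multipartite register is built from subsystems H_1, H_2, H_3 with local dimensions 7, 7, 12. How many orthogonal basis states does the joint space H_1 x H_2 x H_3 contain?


dim(H_1 x H_2 x H_3) = 7 * 7 * 12
= 49 * 12
= 588

588


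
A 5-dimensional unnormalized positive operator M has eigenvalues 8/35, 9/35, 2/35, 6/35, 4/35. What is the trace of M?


tr(M) = sum of eigenvalues
= 8/35 + 9/35 + 2/35 + 6/35 + 4/35
= 29/35
= 0.8286

0.8286


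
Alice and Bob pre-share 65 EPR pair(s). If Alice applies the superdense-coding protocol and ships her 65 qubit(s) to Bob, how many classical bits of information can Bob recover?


Superdense coding allows 2 classical bits per shared entangled pair.
65 pair(s) -> 2 * 65 = 130 classical bits

130


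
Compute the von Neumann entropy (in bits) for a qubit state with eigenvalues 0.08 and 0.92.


S = -p*log2(p) - (1-p)*log2(1-p)
p = 0.0800, 1-p = 0.9200
= -0.0800 * log2(0.0800) - 0.9200 * log2(0.9200)
= -(-0.2915) - (-0.1107)
= 0.4022

0.4022


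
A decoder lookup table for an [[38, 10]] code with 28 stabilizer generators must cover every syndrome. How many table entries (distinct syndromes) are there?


Each stabilizer generator gives a binary (+1 or -1) measurement outcome.
With 28 independent generators:
Total syndromes = 2^28
= 268435456

268435456


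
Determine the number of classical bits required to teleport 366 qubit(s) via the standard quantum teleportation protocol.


Quantum teleportation requires 2 classical bits per qubit teleported.
366 qubit(s) -> 2 * 366 = 732 classical bits

732


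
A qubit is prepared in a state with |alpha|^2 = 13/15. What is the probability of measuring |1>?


|alpha|^2 = 13/15 = 0.8667
|beta|^2 = 1 - 13/15 = 2/15 = 0.1333
P(|1>) = |beta|^2 = 0.1333

0.1333


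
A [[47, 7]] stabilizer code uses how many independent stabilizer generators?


For an [[n,k]] stabilizer code:
Number of stabilizer generators = n - k
= 47 - 7
= 40

40


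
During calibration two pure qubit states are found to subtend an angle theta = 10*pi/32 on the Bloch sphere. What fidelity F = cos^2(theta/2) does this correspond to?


For states separated by angle theta on Bloch sphere:
F = cos^2(theta/2)
theta = 10*pi/32 = 0.9817
theta/2 = 0.4909
cos(theta/2) = 0.8819
F = 0.7778

0.7778


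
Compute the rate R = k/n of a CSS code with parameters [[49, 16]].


Code rate R = k/n
= 16/49
= 0.3265

0.3265


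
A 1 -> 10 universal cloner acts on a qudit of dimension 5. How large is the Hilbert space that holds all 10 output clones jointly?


Output space = H^(tensor 10) where dim(H) = 5
dim = 5^10
= 25 (after 2 factors)
= 125 (after 3 factors)
= 625 (after 4 factors)
= 3125 (after 5 factors)
= 15625 (after 6 factors)
= 78125 (after 7 factors)
= 390625 (after 8 factors)
= 1953125 (after 9 factors)
= 9765625 (after 10 factors)
= 9765625

9765625


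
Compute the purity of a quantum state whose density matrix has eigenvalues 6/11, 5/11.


tr(rho^2) = sum of eigenvalues squared
= (6/11)^2 + (5/11)^2
= (36 + 25) / 121
= 61/121
= 0.5041

0.5041


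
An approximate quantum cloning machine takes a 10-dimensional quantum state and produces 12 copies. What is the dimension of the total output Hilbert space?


Output space = H^(tensor 12) where dim(H) = 10
dim = 10^12
= 100 (after 2 factors)
= 1000 (after 3 factors)
= 10000 (after 4 factors)
= 100000 (after 5 factors)
= 1000000 (after 6 factors)
= 10000000 (after 7 factors)
= 100000000 (after 8 factors)
= 1000000000 (after 9 factors)
= 10000000000 (after 10 factors)
= 100000000000 (after 11 factors)
= 1000000000000 (after 12 factors)
= 1000000000000

1000000000000


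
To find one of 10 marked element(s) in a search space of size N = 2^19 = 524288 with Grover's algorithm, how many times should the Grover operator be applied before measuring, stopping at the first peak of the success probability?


After j Grover iterations the success probability is P(j) = sin^2((2j+1)*theta), where sin(theta) = sqrt(k/N).
N = 2^19 = 524288, k = 10
sin(theta) = sqrt(k/N) = 0.004367320269
theta = arcsin(sqrt(k/N)) = 0.004367334152 rad
P(j) reaches its first maximum when (2j+1)*theta is as close as possible to pi/2, i.e. j = round(pi/(4*theta) - 1/2).
pi/(4*theta) - 1/2 = 179.3347
(For comparison, the common estimate pi/4 * sqrt(N/k) = 179.8353; the exact maximiser is used here.)
Optimal iterations = 179

179


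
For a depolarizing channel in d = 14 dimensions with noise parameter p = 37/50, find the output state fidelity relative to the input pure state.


F = (1-p) + p/d
= (1 - 0.7400) + 0.7400/14
= 0.2600 + 0.0529
= 0.3129

0.3129


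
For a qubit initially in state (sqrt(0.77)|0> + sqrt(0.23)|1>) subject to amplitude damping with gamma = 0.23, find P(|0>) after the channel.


For amplitude damping with parameter gamma on state sqrt(a)|0> + sqrt(b)|1>:
alpha^2 = 0.77, beta^2 = 0.23
P(|0>) = alpha^2 + gamma * beta^2
= 0.77 + 0.23 * 0.23
= 0.77 + 0.0529
= 0.8229

0.8229


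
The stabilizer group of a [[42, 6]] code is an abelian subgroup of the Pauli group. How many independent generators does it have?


For an [[n,k]] stabilizer code:
Number of stabilizer generators = n - k
= 42 - 6
= 36

36


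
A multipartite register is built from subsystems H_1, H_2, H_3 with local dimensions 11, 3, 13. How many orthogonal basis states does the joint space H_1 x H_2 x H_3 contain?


dim(H_1 x H_2 x H_3) = 11 * 3 * 13
= 33 * 13
= 429

429


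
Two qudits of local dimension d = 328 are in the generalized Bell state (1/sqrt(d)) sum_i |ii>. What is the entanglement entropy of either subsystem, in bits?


For a maximally entangled state in d x d:
S = log2(d) = log2(328)
= 8.3576

8.3576


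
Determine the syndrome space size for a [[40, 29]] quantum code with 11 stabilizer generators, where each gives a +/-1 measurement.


Each stabilizer generator gives a binary (+1 or -1) measurement outcome.
With 11 independent generators:
Total syndromes = 2^11
= 2048

2048


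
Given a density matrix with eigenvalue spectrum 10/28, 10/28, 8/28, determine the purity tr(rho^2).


tr(rho^2) = sum of eigenvalues squared
= (10/28)^2 + (10/28)^2 + (8/28)^2
= (100 + 100 + 64) / 784
= 264/784
= 0.3367

0.3367


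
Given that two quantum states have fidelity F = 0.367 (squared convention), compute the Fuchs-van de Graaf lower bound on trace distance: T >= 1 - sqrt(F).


Fuchs-van de Graaf (squared-fidelity convention): 1 - sqrt(F) <= T <= sqrt(1 - F).
Lower bound: T >= 1 - sqrt(F)
sqrt(F) = sqrt(0.367) = 0.6058
T >= 1 - 0.6058
T >= 0.3942

0.3942


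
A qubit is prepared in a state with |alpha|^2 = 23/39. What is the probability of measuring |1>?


|alpha|^2 = 23/39 = 0.5897
|beta|^2 = 1 - 23/39 = 16/39 = 0.4103
P(|1>) = |beta|^2 = 0.4103

0.4103


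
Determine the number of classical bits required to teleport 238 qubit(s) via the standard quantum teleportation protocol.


Quantum teleportation requires 2 classical bits per qubit teleported.
238 qubit(s) -> 2 * 238 = 476 classical bits

476


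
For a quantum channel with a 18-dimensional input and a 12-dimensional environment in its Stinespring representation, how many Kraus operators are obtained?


Tracing out the environment in an orthonormal basis {|i>_E} gives Kraus operators K_i = <i|_E U |0>_E.
Number of Kraus operators = dim(H_env) = d_env
= 12

12


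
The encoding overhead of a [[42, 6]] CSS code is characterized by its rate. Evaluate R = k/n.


Code rate R = k/n
= 6/42
= 0.1429

0.1429


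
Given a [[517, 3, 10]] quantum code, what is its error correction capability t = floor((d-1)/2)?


Code parameters: [[517, 3, 10]], distance d = 10.
Number of correctable errors = floor((d-1)/2)
= floor((10 - 1)/2)
= floor(9/2)
= 4

4


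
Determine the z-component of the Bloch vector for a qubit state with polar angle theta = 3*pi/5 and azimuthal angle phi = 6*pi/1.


theta = 1.8850, phi = 18.8496
r_z = cos(theta) = -0.3090

-0.3090


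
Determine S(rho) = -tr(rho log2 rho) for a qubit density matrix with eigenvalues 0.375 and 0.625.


S = -p*log2(p) - (1-p)*log2(1-p)
p = 0.3750, 1-p = 0.6250
= -0.3750 * log2(0.3750) - 0.6250 * log2(0.6250)
= -(-0.5306) - (-0.4238)
= 0.9544

0.9544


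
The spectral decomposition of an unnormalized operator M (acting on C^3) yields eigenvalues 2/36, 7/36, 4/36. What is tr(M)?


tr(M) = sum of eigenvalues
= 2/36 + 7/36 + 4/36
= 13/36
= 0.3611

0.3611


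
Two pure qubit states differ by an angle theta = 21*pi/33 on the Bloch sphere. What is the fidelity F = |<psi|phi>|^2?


For states separated by angle theta on Bloch sphere:
F = cos^2(theta/2)
theta = 21*pi/33 = 1.9992
theta/2 = 0.9996
cos(theta/2) = 0.5406
F = 0.2923

0.2923


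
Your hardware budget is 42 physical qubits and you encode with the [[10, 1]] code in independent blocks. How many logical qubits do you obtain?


Each code block uses 10 physical qubits for 1 logical qubit(s).
Number of complete blocks = floor(42 / 10) = 4
Logical qubits = 4 * 1
= 4

4


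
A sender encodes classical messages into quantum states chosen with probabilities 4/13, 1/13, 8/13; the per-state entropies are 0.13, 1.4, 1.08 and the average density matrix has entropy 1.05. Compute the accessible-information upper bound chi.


chi = S(rho) - sum_i p_i * S(rho_i)
Weighted entropy = 4/13 * 0.13 + 1/13 * 1.4 + 8/13 * 1.08
= 0.8123
chi = 1.05 - 0.8123
= 0.2377

0.2377


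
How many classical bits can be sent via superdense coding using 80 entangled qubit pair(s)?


Superdense coding allows 2 classical bits per shared entangled pair.
80 pair(s) -> 2 * 80 = 160 classical bits

160


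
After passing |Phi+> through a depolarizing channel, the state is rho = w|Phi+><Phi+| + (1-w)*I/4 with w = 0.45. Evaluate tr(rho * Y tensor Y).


|Phi+> = (|00> + |11>)/sqrt(2)
For the pure Bell state, <Y_A Y_B> = -1 (Bell-state Pauli correlator).
The maximally-mixed part I/4 has tr(I/4 * P tensor P) = 0 for any traceless Pauli P.
So <Y_A Y_B>_rho = w * (-1) + (1 - w) * 0
= 0.45 * (-1)
= -0.4500

-0.4500


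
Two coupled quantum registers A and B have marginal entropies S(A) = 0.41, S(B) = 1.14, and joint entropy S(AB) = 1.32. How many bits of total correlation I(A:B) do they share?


I(A:B) = S(A) + S(B) - S(AB)
= 0.41 + 1.14 - 1.32
= 0.2300

0.2300


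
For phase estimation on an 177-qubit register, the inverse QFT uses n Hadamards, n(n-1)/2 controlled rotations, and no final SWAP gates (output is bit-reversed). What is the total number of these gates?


Hadamard gates: 177
Controlled rotations: n*(n-1)/2 = 177*176/2 = 15576
SWAP gates: 0 (omitted)
Total = 177 + 15576
= 15753

15753


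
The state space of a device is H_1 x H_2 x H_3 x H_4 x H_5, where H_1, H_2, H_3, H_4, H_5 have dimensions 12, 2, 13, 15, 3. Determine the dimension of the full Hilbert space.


dim(H_1 x H_2 x H_3 x H_4 x H_5) = 12 * 2 * 13 * 15 * 3
= 24 * 13 * 15 * 3
= 312 * 15 * 3
= 4680 * 3
= 14040

14040


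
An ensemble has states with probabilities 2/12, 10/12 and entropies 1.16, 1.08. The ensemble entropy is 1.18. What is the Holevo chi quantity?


chi = S(rho) - sum_i p_i * S(rho_i)
Weighted entropy = 2/12 * 1.16 + 10/12 * 1.08
= 1.0933
chi = 1.18 - 1.0933
= 0.0867

0.0867


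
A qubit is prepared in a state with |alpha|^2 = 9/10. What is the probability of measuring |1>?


|alpha|^2 = 9/10 = 0.9000
|beta|^2 = 1 - 9/10 = 1/10 = 0.1000
P(|1>) = |beta|^2 = 0.1000

0.1000


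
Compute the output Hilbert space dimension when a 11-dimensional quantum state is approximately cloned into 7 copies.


Output space = H^(tensor 7) where dim(H) = 11
dim = 11^7
= 121 (after 2 factors)
= 1331 (after 3 factors)
= 14641 (after 4 factors)
= 161051 (after 5 factors)
= 1771561 (after 6 factors)
= 19487171 (after 7 factors)
= 19487171

19487171


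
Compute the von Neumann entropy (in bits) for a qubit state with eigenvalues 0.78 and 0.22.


S = -p*log2(p) - (1-p)*log2(1-p)
p = 0.7800, 1-p = 0.2200
= -0.7800 * log2(0.7800) - 0.2200 * log2(0.2200)
= -(-0.2796) - (-0.4806)
= 0.7602

0.7602


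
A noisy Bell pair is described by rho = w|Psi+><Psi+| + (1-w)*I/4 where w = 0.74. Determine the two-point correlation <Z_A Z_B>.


|Psi+> = (|01> + |10>)/sqrt(2)
For the pure Bell state, <Z_A Z_B> = -1 (Bell-state Pauli correlator).
The maximally-mixed part I/4 has tr(I/4 * P tensor P) = 0 for any traceless Pauli P.
So <Z_A Z_B>_rho = w * (-1) + (1 - w) * 0
= 0.74 * (-1)
= -0.7400

-0.7400


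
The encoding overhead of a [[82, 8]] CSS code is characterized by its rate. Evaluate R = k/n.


Code rate R = k/n
= 8/82
= 0.0976

0.0976


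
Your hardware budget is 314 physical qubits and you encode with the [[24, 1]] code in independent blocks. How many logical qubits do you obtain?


Each code block uses 24 physical qubits for 1 logical qubit(s).
Number of complete blocks = floor(314 / 24) = 13
Logical qubits = 13 * 1
= 13

13


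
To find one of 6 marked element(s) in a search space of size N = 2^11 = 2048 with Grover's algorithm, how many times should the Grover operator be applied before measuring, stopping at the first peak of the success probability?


After j Grover iterations the success probability is P(j) = sin^2((2j+1)*theta), where sin(theta) = sqrt(k/N).
N = 2^11 = 2048, k = 6
sin(theta) = sqrt(k/N) = 0.05412658774
theta = arcsin(sqrt(k/N)) = 0.05415305164 rad
P(j) reaches its first maximum when (2j+1)*theta is as close as possible to pi/2, i.e. j = round(pi/(4*theta) - 1/2).
pi/(4*theta) - 1/2 = 14.0033
(For comparison, the common estimate pi/4 * sqrt(N/k) = 14.5104; the exact maximiser is used here.)
Optimal iterations = 14

14


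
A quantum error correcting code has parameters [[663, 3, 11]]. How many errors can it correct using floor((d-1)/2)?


Code parameters: [[663, 3, 11]], distance d = 11.
Number of correctable errors = floor((d-1)/2)
= floor((11 - 1)/2)
= floor(10/2)
= 5

5


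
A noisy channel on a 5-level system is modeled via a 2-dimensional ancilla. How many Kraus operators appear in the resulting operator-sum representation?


Tracing out the environment in an orthonormal basis {|i>_E} gives Kraus operators K_i = <i|_E U |0>_E.
Number of Kraus operators = dim(H_env) = d_env
= 2

2


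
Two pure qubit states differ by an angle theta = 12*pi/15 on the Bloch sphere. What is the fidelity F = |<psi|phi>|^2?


For states separated by angle theta on Bloch sphere:
F = cos^2(theta/2)
theta = 12*pi/15 = 2.5133
theta/2 = 1.2566
cos(theta/2) = 0.3090
F = 0.0955

0.0955


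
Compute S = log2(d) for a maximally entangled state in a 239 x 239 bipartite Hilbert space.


For a maximally entangled state in d x d:
S = log2(d) = log2(239)
= 7.9009

7.9009


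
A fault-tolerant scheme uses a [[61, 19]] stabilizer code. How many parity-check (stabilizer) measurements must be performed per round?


For an [[n,k]] stabilizer code:
Number of stabilizer generators = n - k
= 61 - 19
= 42

42


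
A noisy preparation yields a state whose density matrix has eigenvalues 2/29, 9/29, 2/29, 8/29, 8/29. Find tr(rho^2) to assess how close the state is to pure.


tr(rho^2) = sum of eigenvalues squared
= (2/29)^2 + (9/29)^2 + (2/29)^2 + (8/29)^2 + (8/29)^2
= (4 + 81 + 4 + 64 + 64) / 841
= 217/841
= 0.2580

0.2580


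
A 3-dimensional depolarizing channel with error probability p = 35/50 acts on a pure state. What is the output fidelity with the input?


F = (1-p) + p/d
= (1 - 0.7000) + 0.7000/3
= 0.3000 + 0.2333
= 0.5333

0.5333


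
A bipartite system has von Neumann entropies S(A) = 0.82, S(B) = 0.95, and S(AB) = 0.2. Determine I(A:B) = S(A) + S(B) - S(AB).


I(A:B) = S(A) + S(B) - S(AB)
= 0.82 + 0.95 - 0.2
= 1.5700

1.5700


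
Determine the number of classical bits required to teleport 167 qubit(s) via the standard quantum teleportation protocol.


Quantum teleportation requires 2 classical bits per qubit teleported.
167 qubit(s) -> 2 * 167 = 334 classical bits

334


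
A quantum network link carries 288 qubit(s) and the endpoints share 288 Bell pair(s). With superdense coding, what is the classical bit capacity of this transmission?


Superdense coding allows 2 classical bits per shared entangled pair.
288 pair(s) -> 2 * 288 = 576 classical bits

576


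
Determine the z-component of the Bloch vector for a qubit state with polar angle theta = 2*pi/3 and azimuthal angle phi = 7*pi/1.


theta = 2.0944, phi = 21.9911
r_z = cos(theta) = -0.5000

-0.5000


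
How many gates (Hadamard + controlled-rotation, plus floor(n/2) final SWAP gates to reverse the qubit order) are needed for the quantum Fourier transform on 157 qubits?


Hadamard gates: 157
Controlled rotations: n*(n-1)/2 = 157*156/2 = 12246
SWAP gates: floor(n/2) = floor(157/2) = 78
Total = 157 + 12246 + 78
= 12481

12481


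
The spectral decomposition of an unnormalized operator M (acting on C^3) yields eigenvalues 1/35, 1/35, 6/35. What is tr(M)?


tr(M) = sum of eigenvalues
= 1/35 + 1/35 + 6/35
= 8/35
= 0.2286

0.2286


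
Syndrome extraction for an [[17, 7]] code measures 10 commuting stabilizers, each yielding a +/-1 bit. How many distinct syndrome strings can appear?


Each stabilizer generator gives a binary (+1 or -1) measurement outcome.
With 10 independent generators:
Total syndromes = 2^10
= 1024

1024


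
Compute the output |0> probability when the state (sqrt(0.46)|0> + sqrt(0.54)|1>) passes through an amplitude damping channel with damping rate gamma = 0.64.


For amplitude damping with parameter gamma on state sqrt(a)|0> + sqrt(b)|1>:
alpha^2 = 0.46, beta^2 = 0.54
P(|0>) = alpha^2 + gamma * beta^2
= 0.46 + 0.64 * 0.54
= 0.46 + 0.3456
= 0.8056

0.8056


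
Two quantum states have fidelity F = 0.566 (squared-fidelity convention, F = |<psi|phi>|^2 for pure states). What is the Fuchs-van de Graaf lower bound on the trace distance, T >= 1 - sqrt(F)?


Fuchs-van de Graaf (squared-fidelity convention): 1 - sqrt(F) <= T <= sqrt(1 - F).
Lower bound: T >= 1 - sqrt(F)
sqrt(F) = sqrt(0.566) = 0.7523
T >= 1 - 0.7523
T >= 0.2477

0.2477


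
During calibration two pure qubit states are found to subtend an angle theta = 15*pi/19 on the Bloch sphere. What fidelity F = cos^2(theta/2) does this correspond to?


For states separated by angle theta on Bloch sphere:
F = cos^2(theta/2)
theta = 15*pi/19 = 2.4802
theta/2 = 1.2401
cos(theta/2) = 0.3247
F = 0.1054

0.1054


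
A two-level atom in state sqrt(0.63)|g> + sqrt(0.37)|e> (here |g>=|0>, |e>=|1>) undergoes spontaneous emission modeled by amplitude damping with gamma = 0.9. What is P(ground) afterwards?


For amplitude damping with parameter gamma on state sqrt(a)|0> + sqrt(b)|1>:
alpha^2 = 0.63, beta^2 = 0.37
P(|0>) = alpha^2 + gamma * beta^2
= 0.63 + 0.9 * 0.37
= 0.63 + 0.3330
= 0.9630

0.9630


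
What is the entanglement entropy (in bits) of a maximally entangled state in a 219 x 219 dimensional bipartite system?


For a maximally entangled state in d x d:
S = log2(d) = log2(219)
= 7.7748

7.7748


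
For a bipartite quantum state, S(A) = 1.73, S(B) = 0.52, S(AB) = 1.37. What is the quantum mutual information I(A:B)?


I(A:B) = S(A) + S(B) - S(AB)
= 1.73 + 0.52 - 1.37
= 0.8800

0.8800


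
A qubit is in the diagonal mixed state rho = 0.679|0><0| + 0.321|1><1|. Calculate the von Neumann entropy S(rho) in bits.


S = -p*log2(p) - (1-p)*log2(1-p)
p = 0.6790, 1-p = 0.3210
= -0.6790 * log2(0.6790) - 0.3210 * log2(0.3210)
= -(-0.3792) - (-0.5262)
= 0.9055

0.9055


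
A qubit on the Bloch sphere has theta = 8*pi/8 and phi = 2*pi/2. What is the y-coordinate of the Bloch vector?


theta = 3.1416, phi = 3.1416
r_y = sin(theta)*sin(phi) = 0.0000 * 0.0000
r_y = 0.0000

0.0000


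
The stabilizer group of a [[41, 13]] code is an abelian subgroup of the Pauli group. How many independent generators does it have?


For an [[n,k]] stabilizer code:
Number of stabilizer generators = n - k
= 41 - 13
= 28

28


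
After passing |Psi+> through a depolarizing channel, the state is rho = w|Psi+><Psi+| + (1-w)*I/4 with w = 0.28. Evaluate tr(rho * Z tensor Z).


|Psi+> = (|01> + |10>)/sqrt(2)
For the pure Bell state, <Z_A Z_B> = -1 (Bell-state Pauli correlator).
The maximally-mixed part I/4 has tr(I/4 * P tensor P) = 0 for any traceless Pauli P.
So <Z_A Z_B>_rho = w * (-1) + (1 - w) * 0
= 0.28 * (-1)
= -0.2800

-0.2800


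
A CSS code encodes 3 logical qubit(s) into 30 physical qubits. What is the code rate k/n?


Code rate R = k/n
= 3/30
= 0.1000

0.1000


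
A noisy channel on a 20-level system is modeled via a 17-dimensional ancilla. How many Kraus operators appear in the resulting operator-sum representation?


Tracing out the environment in an orthonormal basis {|i>_E} gives Kraus operators K_i = <i|_E U |0>_E.
Number of Kraus operators = dim(H_env) = d_env
= 17

17
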